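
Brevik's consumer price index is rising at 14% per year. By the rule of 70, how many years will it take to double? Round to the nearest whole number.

70/14 ≈ 5.00, so it doubles roughly every 5 years.

roughly 5 years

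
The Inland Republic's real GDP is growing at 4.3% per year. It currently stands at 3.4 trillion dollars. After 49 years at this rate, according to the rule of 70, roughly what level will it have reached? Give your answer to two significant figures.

approximately 27 trillion dollars

Doubling time ≈ 70/4.3 = 16.28 years.
49 years is 49/16.28 ≈ 3.01 doublings, a factor of 2^3.01 ≈ 8.06.
3.4 × 8.06 ≈ 27 trillion dollars.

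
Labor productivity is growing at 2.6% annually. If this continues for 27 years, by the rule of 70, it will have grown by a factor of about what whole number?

At 2.6% one doubling takes ≈ 26.92 years; 27 years is 1 of them, so ×2.

≈ 2 times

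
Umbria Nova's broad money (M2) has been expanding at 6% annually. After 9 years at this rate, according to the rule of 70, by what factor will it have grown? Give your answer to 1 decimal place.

Doubling time ≈ 70/6 = 11.67 years.
9 years / 11.67 ≈ 0.77 doublings → factor 2^0.77 ≈ 1.7.

about 1.7 times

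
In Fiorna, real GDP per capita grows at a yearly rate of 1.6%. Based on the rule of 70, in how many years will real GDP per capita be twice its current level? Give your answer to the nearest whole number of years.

Doubling time ≈ 70 / 1.6 = 43.75 years.

approximately 44 years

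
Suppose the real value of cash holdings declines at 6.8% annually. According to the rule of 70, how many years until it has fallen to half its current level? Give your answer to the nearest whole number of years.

The rule works in reverse for decay: 70/6.8 ≈ 10.29 years to halve.

around 10 years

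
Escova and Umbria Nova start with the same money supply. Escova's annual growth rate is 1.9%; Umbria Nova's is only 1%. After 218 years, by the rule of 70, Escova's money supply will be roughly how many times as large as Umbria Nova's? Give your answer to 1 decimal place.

roughly 7.0 times

Escova pulls ahead at 0.9 pp per year, so the ratio doubles every 70/0.9 ≈ 77.78 years.
In 218 years that's 2.80 doublings: 2^2.80 ≈ 7.0.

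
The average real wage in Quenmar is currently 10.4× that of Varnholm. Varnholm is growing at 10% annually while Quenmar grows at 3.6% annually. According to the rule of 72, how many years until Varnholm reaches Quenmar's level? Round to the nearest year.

around 38 years

Varnholm gains on Quenmar at 10% − 3.6% = 6.4 points a year.
At that relative rate the gap halves every 72/6.4 ≈ 11.25 years.
A 10.4× gap takes log₂(10.4) ≈ 3.38 halvings to close: 3.38 × 11.25 ≈ 38 years.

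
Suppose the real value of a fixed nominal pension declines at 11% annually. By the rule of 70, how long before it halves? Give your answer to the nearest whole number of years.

about 6 years

Halving time ≈ 70 / 11 = 6.36 → 6 years.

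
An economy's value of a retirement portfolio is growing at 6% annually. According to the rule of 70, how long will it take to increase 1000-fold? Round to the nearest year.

At 6% it doubles every 70/6 ≈ 11.67 years.
1000× is log₂ 1000 ≈ 9.97 doublings, so ≈ 9.97 × 11.67 = 116 years.

about 116 years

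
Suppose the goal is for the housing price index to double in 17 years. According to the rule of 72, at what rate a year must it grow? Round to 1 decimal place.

about 4.2%

72 / 17 ≈ 4.24, so about 4.2% a year.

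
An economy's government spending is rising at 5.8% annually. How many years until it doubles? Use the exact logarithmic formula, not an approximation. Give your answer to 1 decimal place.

t = ln(2) / ln(1 + 0.058) = 0.6931 / 0.056380 ≈ 12.29.

12.3 years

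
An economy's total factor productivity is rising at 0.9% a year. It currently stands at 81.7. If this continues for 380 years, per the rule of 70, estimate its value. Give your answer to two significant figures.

≈ 2400

It doubles every 70/0.9 ≈ 77.78 years, so 380 years is 4.89 doublings.
2^4.89 ≈ 29.65; 81.7 × 29.65 ≈ 2400.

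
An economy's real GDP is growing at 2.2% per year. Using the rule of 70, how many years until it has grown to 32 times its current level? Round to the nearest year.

around 159 years

At 2.2% it doubles every 70/2.2 ≈ 31.82 years.
32× is 5 doublings, so 5 × 31.82 ≈ 159 years.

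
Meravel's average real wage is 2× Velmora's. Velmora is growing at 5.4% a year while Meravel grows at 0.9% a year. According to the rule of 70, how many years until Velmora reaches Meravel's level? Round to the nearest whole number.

roughly 16 years

The growth-rate gap is 5.4% − 0.9% = 4.5 percentage points.
So the ratio between them halves every 70/4.5 ≈ 15.56 years.
A 2× gap closes after 1 halving: 1 × 15.56 ≈ 16 years.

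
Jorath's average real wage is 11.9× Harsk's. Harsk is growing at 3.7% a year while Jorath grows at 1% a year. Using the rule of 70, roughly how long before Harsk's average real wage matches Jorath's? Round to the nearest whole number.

What matters is the difference: 2.7 pp.
Rule of 70 on the gap: the ratio halves every 70/2.7 ≈ 25.93 years.
An 11.9× gap takes log₂(11.9) ≈ 3.57 halvings to close: 3.57 × 25.93 ≈ 93 years.

roughly 93 years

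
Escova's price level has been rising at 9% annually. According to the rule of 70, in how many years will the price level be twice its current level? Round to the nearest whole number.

about 8 years

At 9%, doubling takes about 70/9 = 7.78 years.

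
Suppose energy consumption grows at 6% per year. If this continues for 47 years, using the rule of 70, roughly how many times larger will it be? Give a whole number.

around 16 times

At 6% one doubling takes ≈ 11.67 years; 47 years is 4 of them, so ×16.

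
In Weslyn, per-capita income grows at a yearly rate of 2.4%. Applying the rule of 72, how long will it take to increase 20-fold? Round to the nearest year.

At 2.4% it doubles every 72/2.4 ≈ 30.00 years.
Reaching 20× takes log₂(20) ≈ 4.32 doublings.
4.32 × 30.00 ≈ 130 years.

around 130 years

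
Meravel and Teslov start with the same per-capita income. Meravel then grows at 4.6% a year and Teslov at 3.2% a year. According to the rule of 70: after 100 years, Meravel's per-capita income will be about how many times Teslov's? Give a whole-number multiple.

Meravel pulls ahead at 1.4 pp per year, so the ratio doubles every 70/1.4 ≈ 50.00 years.
In 100 years that's 2.00 doublings: 2^2.00 ≈ 4.

4 times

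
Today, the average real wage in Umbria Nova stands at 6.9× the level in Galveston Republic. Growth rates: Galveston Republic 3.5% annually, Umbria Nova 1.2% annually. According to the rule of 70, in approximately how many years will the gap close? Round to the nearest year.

approximately 85 years

Galveston Republic gains on Umbria Nova at 3.5% − 1.2% = 2.3 points a year.
At that relative rate the gap halves every 70/2.3 ≈ 30.43 years.
A 6.9× gap takes log₂(6.9) ≈ 2.79 halvings to close: 2.79 × 30.43 ≈ 85 years.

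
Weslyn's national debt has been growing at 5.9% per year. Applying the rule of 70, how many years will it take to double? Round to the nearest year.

about 12 years

Doubling time ≈ 70 / 5.9 = 11.86 years.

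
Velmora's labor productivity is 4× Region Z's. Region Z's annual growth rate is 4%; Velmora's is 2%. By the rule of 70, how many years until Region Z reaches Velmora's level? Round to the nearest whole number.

The growth-rate gap is 4% − 2% = 2 percentage points.
So the ratio between them halves every 70/2 ≈ 35.00 years.
A 4× gap closes after 2 halvings: 2 × 35.00 ≈ 70 years.

70 years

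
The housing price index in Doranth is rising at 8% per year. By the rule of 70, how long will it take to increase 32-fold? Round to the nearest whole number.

around 44 years

One doubling takes 70/8 = 8.75 years.
Getting to 32× needs 5 doublings: 5 × 8.75 ≈ 44 years.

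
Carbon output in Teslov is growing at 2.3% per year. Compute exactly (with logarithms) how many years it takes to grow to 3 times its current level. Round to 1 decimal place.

t = ln(3) / ln(1 + 0.023) = 1.0986 / 0.022739 ≈ 48.31.

48.3 years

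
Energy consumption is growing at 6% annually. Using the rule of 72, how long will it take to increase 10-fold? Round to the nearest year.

approximately 40 years

One doubling takes 72/6 = 12.00 years.
10× is log₂ 10 ≈ 3.32 doublings, so ≈ 3.32 × 12.00 = 40 years.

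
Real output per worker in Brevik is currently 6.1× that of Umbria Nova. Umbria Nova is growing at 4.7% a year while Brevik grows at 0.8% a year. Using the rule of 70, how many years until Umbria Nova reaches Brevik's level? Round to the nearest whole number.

approximately 47 years

Umbria Nova gains on Brevik at 4.7% − 0.8% = 3.9 points a year.
At that relative rate the gap halves every 70/3.9 ≈ 17.95 years.
A 6.1× gap takes log₂(6.1) ≈ 2.61 halvings to close: 2.61 × 17.95 ≈ 47 years.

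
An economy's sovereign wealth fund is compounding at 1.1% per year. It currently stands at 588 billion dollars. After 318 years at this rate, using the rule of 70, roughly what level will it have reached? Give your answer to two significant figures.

approximately 19000 billion dollars

Doubling time ≈ 70/1.1 = 63.64 years.
318 years is 318/63.64 ≈ 5.00 doublings, a factor of 2^5.00 ≈ 32.00.
588 × 32.00 ≈ 19000 billion dollars.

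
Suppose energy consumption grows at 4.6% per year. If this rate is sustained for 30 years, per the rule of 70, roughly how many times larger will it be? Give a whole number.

about 4 times

At 4.6% one doubling takes ≈ 15.22 years; 30 years is 2 of them, so ×4.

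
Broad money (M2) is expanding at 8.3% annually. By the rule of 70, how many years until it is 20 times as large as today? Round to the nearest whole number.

One doubling takes 70/8.3 = 8.43 years.
Reaching 20× takes log₂(20) ≈ 4.32 doublings.
4.32 × 8.43 ≈ 36 years.

approximately 36 years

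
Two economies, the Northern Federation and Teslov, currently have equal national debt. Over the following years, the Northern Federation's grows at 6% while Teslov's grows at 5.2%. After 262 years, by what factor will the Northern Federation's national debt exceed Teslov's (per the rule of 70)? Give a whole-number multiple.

≈ 8 times

Rate gap = 6% − 5.2% = 0.8 points.
The ratio doubles every 70/0.8 ≈ 87.50 years.
262/87.50 ≈ 2.99 doublings → ratio ≈ 2^2.99 ≈ 8.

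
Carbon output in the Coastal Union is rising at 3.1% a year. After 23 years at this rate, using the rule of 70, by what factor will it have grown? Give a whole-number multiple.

roughly 2 times

Doubling time ≈ 70/3.1 = 22.58 years.
23/22.58 ≈ 1 doubling, so about 2^1 = 2×.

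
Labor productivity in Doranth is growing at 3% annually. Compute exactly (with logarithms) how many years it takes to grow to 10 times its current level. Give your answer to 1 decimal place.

77.9 years

t = ln(10) / ln(1 + 0.03) = 2.3026 / 0.029559 ≈ 77.90.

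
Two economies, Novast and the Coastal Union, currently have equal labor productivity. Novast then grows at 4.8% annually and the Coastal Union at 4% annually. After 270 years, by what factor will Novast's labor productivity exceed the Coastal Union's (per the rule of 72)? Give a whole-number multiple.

Rate gap = 4.8% − 4% = 0.8 points.
The ratio doubles every 72/0.8 ≈ 90.00 years.
270/90.00 ≈ 3.00 doublings → ratio ≈ 2^3.00 ≈ 8.

roughly 8 times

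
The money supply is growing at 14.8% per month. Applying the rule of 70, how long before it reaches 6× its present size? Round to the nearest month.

One doubling takes 70/14.8 = 4.73 months.
6× is log₂ 6 ≈ 2.58 doublings, so ≈ 2.58 × 4.73 = 12 months.

around 12 months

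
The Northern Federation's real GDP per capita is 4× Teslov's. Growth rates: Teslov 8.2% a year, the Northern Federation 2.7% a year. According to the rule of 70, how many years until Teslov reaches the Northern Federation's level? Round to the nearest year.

Teslov gains on the Northern Federation at 8.2% − 2.7% = 5.5 points a year.
At that relative rate the gap halves every 70/5.5 ≈ 12.73 years.
A 4× gap closes after 2 halvings: 2 × 12.73 ≈ 25 years.

around 25 years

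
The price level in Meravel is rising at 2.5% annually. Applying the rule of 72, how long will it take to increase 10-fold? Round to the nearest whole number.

approximately 96 years

One doubling takes 72/2.5 = 28.80 years.
Reaching 10× takes log₂(10) ≈ 3.32 doublings.
3.32 × 28.80 ≈ 96 years.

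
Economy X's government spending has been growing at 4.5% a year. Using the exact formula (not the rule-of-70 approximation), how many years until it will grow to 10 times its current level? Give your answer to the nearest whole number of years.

t = ln(10) / ln(1 + 0.045) = 2.3026 / 0.044017 ≈ 52.31.
≈ 52 years.

52 years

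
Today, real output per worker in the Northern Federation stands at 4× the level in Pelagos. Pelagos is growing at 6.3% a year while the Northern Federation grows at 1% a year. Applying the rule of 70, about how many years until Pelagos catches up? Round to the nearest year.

approximately 26 years

The growth-rate gap is 6.3% − 1% = 5.3 percentage points.
So the ratio between them halves every 70/5.3 ≈ 13.21 years.
A 4× gap closes after 2 halvings: 2 × 13.21 ≈ 26 years.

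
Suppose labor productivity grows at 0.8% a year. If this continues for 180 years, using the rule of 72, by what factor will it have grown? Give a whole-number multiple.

72/0.8 ≈ 90.00 years per doubling.
180 years fits 2 doublings: 2^2 = 4.

roughly 4 times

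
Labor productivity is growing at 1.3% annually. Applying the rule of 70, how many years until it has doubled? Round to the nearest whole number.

54 years

At 1.3%, doubling takes about 70/1.3 = 53.85 years.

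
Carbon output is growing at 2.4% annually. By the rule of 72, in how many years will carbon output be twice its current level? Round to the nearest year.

about 30 years

At 2.4%, doubling takes about 72/2.4 = 30.00 years.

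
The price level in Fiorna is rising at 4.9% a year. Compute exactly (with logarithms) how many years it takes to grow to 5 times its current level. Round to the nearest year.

t = ln(5) / ln(1 + 0.049) = 1.6094 / 0.047837 ≈ 33.64.
≈ 34 years.

34 years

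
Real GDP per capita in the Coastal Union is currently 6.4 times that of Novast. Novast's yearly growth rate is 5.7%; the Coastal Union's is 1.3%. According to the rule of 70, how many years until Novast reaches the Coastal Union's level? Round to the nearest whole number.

43 years

Novast gains on the Coastal Union at 5.7% − 1.3% = 4.4 points a year.
At that relative rate the gap halves every 70/4.4 ≈ 15.91 years.
A 6.4 times gap takes log₂(6.4) ≈ 2.68 halvings to close: 2.68 × 15.91 ≈ 43 years.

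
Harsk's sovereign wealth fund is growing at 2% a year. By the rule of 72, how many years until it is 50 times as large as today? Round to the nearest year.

At 2% it doubles every 72/2 ≈ 36.00 years.
Reaching 50× takes log₂(50) ≈ 5.64 doublings.
5.64 × 36.00 ≈ 203 years.

≈ 203 years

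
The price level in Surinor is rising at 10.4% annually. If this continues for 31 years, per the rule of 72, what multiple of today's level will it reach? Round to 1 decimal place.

Doubles every ≈ 6.92 years (72/10.4).
31 years is 4.48 doublings; 2^4.48 ≈ 22.3×.

≈ 22.3 times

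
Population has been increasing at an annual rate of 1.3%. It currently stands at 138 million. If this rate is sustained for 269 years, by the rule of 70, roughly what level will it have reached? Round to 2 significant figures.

around 4400 million

It doubles every 70/1.3 ≈ 53.85 years, so 269 years is 5.00 doublings.
2^5.00 ≈ 32.00; 138 × 32.00 ≈ 4400 million.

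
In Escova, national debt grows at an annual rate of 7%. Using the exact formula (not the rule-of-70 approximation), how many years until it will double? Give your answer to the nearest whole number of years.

10 years

t = ln(2) / ln(1 + 0.07) = 0.6931 / 0.067659 ≈ 10.24.
≈ 10 years.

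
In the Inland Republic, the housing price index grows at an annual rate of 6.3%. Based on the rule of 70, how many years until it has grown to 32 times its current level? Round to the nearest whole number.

about 56 years

At 6.3% it doubles every 70/6.3 ≈ 11.11 years.
32 = 2^5, so 5 doublings → 56 years.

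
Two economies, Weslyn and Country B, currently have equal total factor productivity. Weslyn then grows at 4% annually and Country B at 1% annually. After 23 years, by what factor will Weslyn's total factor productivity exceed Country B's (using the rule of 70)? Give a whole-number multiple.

roughly 2 times

Weslyn pulls ahead at 3 pp per year, so the ratio doubles every 70/3 ≈ 23.33 years.
In 23 years that's 0.99 doublings: 2^0.99 ≈ 2.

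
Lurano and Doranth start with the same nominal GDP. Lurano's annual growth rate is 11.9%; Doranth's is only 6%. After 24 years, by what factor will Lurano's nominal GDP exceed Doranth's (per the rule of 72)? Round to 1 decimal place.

approximately 3.9 times

Rate gap = 11.9% − 6% = 5.9 points.
The ratio doubles every 72/5.9 ≈ 12.20 years.
24/12.20 ≈ 1.97 doublings → ratio ≈ 2^1.97 ≈ 3.9.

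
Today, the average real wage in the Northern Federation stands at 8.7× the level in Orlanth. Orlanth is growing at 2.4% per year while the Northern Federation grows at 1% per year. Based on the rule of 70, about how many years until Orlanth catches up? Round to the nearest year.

roughly 156 years

What matters is the difference: 1.4 pp.
Rule of 70 on the gap: the ratio halves every 70/1.4 ≈ 50.00 years.
An 8.7× gap takes log₂(8.7) ≈ 3.12 halvings to close: 3.12 × 50.00 ≈ 156 years.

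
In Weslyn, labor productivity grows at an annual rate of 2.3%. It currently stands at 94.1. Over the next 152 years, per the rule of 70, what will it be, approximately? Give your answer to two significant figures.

about 3000

Doubling time ≈ 70/2.3 = 30.43 years.
152 years is 152/30.43 ≈ 5.00 doublings, a factor of 2^5.00 ≈ 32.00.
94.1 × 32.00 ≈ 3000.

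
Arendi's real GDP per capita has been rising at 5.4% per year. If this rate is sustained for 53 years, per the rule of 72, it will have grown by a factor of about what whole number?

72/5.4 ≈ 13.33 years per doubling.
53 years fits 4 doublings: 2^4 = 16.

around 16 times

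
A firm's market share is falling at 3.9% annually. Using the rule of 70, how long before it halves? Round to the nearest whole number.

Halving time ≈ 70 / 3.9 = 17.95 → 18 years.

18 years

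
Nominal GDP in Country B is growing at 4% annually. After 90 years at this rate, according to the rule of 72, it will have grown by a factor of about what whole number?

At 4% one doubling takes ≈ 18.00 years; 90 years is 5 of them, so ×32.

approximately 32 times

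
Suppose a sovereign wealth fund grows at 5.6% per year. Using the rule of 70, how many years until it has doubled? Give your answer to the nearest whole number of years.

Doubling time ≈ 70 / 5.6 = 12.50 years.

13 years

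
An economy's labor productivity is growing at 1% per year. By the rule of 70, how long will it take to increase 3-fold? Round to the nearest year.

around 111 years

At 1% it doubles every 70/1 ≈ 70.00 years.
3× is log₂ 3 ≈ 1.58 doublings, so ≈ 1.58 × 70.00 = 111 years.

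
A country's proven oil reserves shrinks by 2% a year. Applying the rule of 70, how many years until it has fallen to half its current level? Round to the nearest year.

Halving time ≈ 70 / 2 = 35.00 → 35 years.

35 years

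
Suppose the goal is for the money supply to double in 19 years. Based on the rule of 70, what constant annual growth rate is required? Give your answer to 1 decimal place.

roughly 3.7%

70 / 19 ≈ 3.68, so about 3.7% annually.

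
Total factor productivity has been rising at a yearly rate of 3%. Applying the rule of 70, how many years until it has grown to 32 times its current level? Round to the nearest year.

≈ 117 years

Doubling time ≈ 70/3 = 23.33 years.
32× is 5 doublings, so 5 × 23.33 ≈ 117 years.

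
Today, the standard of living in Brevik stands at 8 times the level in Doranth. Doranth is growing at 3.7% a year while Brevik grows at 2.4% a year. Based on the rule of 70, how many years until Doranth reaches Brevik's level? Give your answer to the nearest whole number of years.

162 years

Doranth gains on Brevik at 3.7% − 2.4% = 1.3 points a year.
At that relative rate the gap halves every 70/1.3 ≈ 53.85 years.
An 8 times gap closes after 3 halvings: 3 × 53.85 ≈ 162 years.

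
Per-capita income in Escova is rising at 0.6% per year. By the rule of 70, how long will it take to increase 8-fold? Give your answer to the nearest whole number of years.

about 350 years

At 0.6% it doubles every 70/0.6 ≈ 116.67 years.
8× is 3 doublings, so 3 × 116.67 ≈ 350 years.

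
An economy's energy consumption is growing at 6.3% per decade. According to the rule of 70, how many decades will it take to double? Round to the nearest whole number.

70/6.3 ≈ 11.11, so it doubles roughly every 11 decades.

about 11 decades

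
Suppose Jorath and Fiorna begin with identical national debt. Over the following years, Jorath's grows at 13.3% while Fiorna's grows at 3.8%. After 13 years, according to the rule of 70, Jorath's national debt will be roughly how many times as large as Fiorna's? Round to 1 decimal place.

approximately 3.4 times

Jorath pulls ahead at 9.5 pp per year, so the ratio doubles every 70/9.5 ≈ 7.37 years.
In 13 years that's 1.76 doublings: 2^1.76 ≈ 3.4.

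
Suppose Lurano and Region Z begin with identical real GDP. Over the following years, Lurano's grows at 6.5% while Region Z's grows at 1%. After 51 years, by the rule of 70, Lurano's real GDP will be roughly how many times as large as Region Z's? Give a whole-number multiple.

Rate gap = 6.5% − 1% = 5.5 points.
The ratio doubles every 70/5.5 ≈ 12.73 years.
51/12.73 ≈ 4.01 doublings → ratio ≈ 2^4.01 ≈ 16.

16 times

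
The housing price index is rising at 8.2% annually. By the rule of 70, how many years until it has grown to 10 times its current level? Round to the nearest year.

roughly 28 years

One doubling takes 70/8.2 = 8.54 years.
Reaching 10× takes log₂(10) ≈ 3.32 doublings.
3.32 × 8.54 ≈ 28 years.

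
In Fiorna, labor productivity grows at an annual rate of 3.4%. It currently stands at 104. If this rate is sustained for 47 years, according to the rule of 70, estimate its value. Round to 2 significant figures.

Doubling time ≈ 70/3.4 = 20.59 years.
47 years is 47/20.59 ≈ 2.28 doublings, a factor of 2^2.28 ≈ 4.86.
104 × 4.86 ≈ 510.

roughly 510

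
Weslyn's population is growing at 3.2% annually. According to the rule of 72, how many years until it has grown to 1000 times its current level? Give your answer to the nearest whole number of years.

One doubling takes 72/3.2 = 22.50 years.
1000× is log₂ 1000 ≈ 9.97 doublings, so ≈ 9.97 × 22.50 = 224 years.

224 years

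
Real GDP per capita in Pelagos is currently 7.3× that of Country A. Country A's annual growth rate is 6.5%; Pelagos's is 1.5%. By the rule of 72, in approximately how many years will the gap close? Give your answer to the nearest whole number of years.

Country A gains on Pelagos at 6.5% − 1.5% = 5 points a year.
At that relative rate the gap halves every 72/5 ≈ 14.40 years.
A 7.3× gap takes log₂(7.3) ≈ 2.87 halvings to close: 2.87 × 14.40 ≈ 41 years.

about 41 years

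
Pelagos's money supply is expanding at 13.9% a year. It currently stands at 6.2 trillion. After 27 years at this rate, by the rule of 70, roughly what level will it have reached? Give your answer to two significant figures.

approximately 250 trillion

Doubling time ≈ 70/13.9 = 5.04 years.
27 years is 27/5.04 ≈ 5.36 doublings, a factor of 2^5.36 ≈ 41.07.
6.2 × 41.07 ≈ 250 trillion.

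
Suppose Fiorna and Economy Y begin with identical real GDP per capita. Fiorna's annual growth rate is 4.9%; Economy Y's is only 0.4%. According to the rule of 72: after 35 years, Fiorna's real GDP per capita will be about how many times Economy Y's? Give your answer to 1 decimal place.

Fiorna pulls ahead at 4.5 pp per year, so the ratio doubles every 72/4.5 ≈ 16.00 years.
In 35 years that's 2.19 doublings: 2^2.19 ≈ 4.6.

roughly 4.6 times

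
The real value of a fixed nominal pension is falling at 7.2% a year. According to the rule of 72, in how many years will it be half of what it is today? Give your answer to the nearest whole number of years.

The rule works in reverse for decay: 72/7.2 ≈ 10.00 years to halve.

≈ 10 years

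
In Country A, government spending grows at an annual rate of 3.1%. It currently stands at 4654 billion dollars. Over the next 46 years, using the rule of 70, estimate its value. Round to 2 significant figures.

It doubles every 70/3.1 ≈ 22.58 years, so 46 years is 2.04 doublings.
2^2.04 ≈ 4.11; 4654 × 4.11 ≈ 19000 billion dollars.

around 19000 billion dollars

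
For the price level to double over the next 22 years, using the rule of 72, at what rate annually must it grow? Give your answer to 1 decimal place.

approximately 3.3%

72 / 22 ≈ 3.27, so about 3.3% annually.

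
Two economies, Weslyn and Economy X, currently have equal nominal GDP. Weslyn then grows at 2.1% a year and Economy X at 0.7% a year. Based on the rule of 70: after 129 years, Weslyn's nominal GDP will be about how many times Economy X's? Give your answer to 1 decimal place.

Rate gap = 2.1% − 0.7% = 1.4 points.
The ratio doubles every 70/1.4 ≈ 50.00 years.
129/50.00 ≈ 2.58 doublings → ratio ≈ 2^2.58 ≈ 6.0.

approximately 6.0 times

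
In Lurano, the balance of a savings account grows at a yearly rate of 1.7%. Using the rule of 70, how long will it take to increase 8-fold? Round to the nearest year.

approximately 124 years

One doubling takes 70/1.7 = 41.18 years.
8× is 3 doublings, so 3 × 41.18 ≈ 124 years.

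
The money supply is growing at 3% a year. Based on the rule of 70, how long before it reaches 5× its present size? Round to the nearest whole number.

One doubling takes 70/3 = 23.33 years.
Reaching 5× takes log₂(5) ≈ 2.32 doublings.
2.32 × 23.33 ≈ 54 years.

≈ 54 years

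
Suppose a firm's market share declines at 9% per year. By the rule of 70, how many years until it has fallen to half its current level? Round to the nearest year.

Falling at 9%, it halves about every 70/9 = 7.78 years.

roughly 8 years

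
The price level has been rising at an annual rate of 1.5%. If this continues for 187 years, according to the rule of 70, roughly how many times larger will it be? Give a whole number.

At 1.5% one doubling takes ≈ 46.67 years; 187 years is 4 of them, so ×16.

approximately 16 times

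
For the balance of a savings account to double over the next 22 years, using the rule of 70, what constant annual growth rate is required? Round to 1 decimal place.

approximately 3.2% a year

70 / 22 ≈ 3.18, so about 3.2% a year.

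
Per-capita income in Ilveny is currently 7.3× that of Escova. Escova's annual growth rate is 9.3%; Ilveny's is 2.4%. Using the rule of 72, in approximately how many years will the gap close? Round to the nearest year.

roughly 30 years

Escova gains on Ilveny at 9.3% − 2.4% = 6.9 points a year.
At that relative rate the gap halves every 72/6.9 ≈ 10.43 years.
A 7.3× gap takes log₂(7.3) ≈ 2.87 halvings to close: 2.87 × 10.43 ≈ 30 years.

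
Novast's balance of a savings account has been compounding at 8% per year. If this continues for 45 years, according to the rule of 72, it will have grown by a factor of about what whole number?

At 8% one doubling takes ≈ 9.00 years; 45 years is 5 of them, so ×32.

around 32 times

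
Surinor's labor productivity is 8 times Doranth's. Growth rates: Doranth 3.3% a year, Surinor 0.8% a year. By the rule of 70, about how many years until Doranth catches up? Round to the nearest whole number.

The growth-rate gap is 3.3% − 0.8% = 2.5 percentage points.
So the ratio between them halves every 70/2.5 ≈ 28.00 years.
An 8 times gap closes after 3 halvings: 3 × 28.00 ≈ 84 years.

around 84 years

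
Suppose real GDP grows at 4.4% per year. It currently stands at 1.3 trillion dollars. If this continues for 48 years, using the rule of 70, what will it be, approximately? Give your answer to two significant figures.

roughly 11 trillion dollars

It doubles every 70/4.4 ≈ 15.91 years, so 48 years is 3.02 doublings.
2^3.02 ≈ 8.11; 1.3 × 8.11 ≈ 11 trillion dollars.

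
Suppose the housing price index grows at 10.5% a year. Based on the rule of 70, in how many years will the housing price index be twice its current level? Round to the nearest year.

70/10.5 ≈ 6.67, so it doubles roughly every 7 years.

about 7 years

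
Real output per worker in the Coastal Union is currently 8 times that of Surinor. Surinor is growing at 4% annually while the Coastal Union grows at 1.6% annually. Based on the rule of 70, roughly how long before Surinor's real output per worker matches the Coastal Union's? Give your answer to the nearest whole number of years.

The growth-rate gap is 4% − 1.6% = 2.4 percentage points.
So the ratio between them halves every 70/2.4 ≈ 29.17 years.
An 8 times gap closes after 3 halvings: 3 × 29.17 ≈ 88 years.

≈ 88 years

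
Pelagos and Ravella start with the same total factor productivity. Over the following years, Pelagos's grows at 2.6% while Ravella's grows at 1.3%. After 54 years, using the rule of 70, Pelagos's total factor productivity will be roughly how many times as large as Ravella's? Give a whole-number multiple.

Rate gap = 2.6% − 1.3% = 1.3 points.
The ratio doubles every 70/1.3 ≈ 53.85 years.
54/53.85 ≈ 1.00 doublings → ratio ≈ 2^1.00 ≈ 2.

2 times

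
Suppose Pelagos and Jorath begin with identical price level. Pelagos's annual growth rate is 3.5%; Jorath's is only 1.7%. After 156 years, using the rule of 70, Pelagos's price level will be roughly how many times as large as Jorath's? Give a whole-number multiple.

Pelagos pulls ahead at 1.8 pp per year, so the ratio doubles every 70/1.8 ≈ 38.89 years.
In 156 years that's 4.01 doublings: 2^4.01 ≈ 16.

roughly 16 times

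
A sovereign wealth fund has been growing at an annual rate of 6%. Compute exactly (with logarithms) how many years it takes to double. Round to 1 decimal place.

11.9 years

t = ln(2) / ln(1 + 0.06) = 0.6931 / 0.058269 ≈ 11.89.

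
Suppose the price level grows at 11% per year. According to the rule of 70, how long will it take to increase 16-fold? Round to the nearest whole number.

Doubling time ≈ 70/11 = 6.36 years.
Getting to 16× needs 4 doublings: 4 × 6.36 ≈ 25 years.

approximately 25 years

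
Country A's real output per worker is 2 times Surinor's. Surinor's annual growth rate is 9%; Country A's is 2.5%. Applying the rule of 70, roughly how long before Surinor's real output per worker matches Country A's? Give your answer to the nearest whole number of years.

approximately 11 years

Surinor gains on Country A at 9% − 2.5% = 6.5 points a year.
At that relative rate the gap halves every 70/6.5 ≈ 10.77 years.
A 2 times gap closes after 1 halving: 1 × 10.77 ≈ 11 years.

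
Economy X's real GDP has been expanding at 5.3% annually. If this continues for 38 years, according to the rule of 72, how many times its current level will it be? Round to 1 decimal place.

Doubles every ≈ 13.58 years (72/5.3).
38 years is 2.80 doublings; 2^2.80 ≈ 7.0×.

approximately 7.0 times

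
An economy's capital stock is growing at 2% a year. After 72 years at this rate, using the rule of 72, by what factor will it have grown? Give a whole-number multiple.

around 4 times

Doubling time ≈ 72/2 = 36.00 years.
72/36.00 ≈ 2 doublings, so about 2^2 = 4×.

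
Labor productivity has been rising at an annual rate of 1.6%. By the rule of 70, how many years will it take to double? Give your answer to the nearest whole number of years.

roughly 44 years

At 1.6%, doubling takes about 70/1.6 = 43.75 years.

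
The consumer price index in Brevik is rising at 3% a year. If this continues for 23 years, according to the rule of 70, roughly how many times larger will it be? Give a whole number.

roughly 2 times

At 3% one doubling takes ≈ 23.33 years; 23 years is 1 of them, so ×2.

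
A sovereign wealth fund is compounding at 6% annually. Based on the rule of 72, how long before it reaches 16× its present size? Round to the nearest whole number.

roughly 48 years

Doubling time ≈ 72/6 = 12.00 years.
Getting to 16× needs 4 doublings: 4 × 12.00 ≈ 48 years.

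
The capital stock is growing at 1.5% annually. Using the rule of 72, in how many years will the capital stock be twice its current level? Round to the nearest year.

Doubling time ≈ 72 / 1.5 = 48.00 years.

approximately 48 years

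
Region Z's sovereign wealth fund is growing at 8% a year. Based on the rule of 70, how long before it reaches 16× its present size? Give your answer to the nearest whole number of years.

≈ 35 years

At 8% it doubles every 70/8 ≈ 8.75 years.
16× is 4 doublings, so 4 × 8.75 ≈ 35 years.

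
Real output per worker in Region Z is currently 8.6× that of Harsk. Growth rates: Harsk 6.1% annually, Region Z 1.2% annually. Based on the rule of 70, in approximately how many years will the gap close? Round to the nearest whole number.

Harsk gains on Region Z at 6.1% − 1.2% = 4.9 points a year.
At that relative rate the gap halves every 70/4.9 ≈ 14.29 years.
An 8.6× gap takes log₂(8.6) ≈ 3.10 halvings to close: 3.10 × 14.29 ≈ 44 years.

around 44 years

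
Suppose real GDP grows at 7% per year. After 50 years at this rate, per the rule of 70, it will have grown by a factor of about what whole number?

≈ 32 times

At 7% one doubling takes ≈ 10.00 years; 50 years is 5 of them, so ×32.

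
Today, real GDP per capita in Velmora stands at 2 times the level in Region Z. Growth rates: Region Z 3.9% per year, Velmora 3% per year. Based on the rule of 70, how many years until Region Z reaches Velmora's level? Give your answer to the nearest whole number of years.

78 years

What matters is the difference: 0.9 pp.
Rule of 70 on the gap: the ratio halves every 70/0.9 ≈ 77.78 years.
A 2 times gap closes after 1 halving: 1 × 77.78 ≈ 78 years.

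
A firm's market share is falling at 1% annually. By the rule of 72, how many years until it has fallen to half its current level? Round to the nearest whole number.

72 years

The rule works in reverse for decay: 72/1 ≈ 72.00 years to halve.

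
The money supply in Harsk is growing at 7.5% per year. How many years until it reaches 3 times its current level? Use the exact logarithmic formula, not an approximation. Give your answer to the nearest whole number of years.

15 years

t = ln(3) / ln(1 + 0.075) = 1.0986 / 0.072321 ≈ 15.19.
≈ 15 years.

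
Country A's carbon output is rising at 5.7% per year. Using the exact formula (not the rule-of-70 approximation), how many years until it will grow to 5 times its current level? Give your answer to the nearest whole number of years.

29 years

t = ln(5) / ln(1 + 0.057) = 1.6094 / 0.055435 ≈ 29.03.
≈ 29 years.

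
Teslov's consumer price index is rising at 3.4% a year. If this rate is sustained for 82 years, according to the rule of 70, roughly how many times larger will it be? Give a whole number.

about 16 times

70/3.4 ≈ 20.59 years per doubling.
82 years fits 4 doublings: 2^4 = 16.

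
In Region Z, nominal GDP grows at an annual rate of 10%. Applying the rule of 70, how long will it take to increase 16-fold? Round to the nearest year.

28 years

At 10% it doubles every 70/10 ≈ 7.00 years.
Getting to 16× needs 4 doublings: 4 × 7.00 ≈ 28 years.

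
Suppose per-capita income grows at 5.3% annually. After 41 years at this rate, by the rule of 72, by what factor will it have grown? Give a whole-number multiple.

8 times

At 5.3% one doubling takes ≈ 13.58 years; 41 years is 3 of them, so ×8.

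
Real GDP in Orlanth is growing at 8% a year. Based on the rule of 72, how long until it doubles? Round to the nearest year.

roughly 9 years

At 8%, doubling takes about 72/8 = 9.00 years.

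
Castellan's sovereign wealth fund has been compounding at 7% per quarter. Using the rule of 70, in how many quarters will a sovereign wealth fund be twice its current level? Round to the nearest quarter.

roughly 10 quarters

70/7 ≈ 10.00, so it doubles roughly every 10 quarters.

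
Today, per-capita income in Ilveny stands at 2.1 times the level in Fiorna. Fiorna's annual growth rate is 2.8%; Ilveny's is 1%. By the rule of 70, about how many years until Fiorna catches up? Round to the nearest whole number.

roughly 42 years

What matters is the difference: 1.8 pp.
Rule of 70 on the gap: the ratio halves every 70/1.8 ≈ 38.89 years.
A 2.1 times gap takes log₂(2.1) ≈ 1.07 halvings to close: 1.07 × 38.89 ≈ 42 years.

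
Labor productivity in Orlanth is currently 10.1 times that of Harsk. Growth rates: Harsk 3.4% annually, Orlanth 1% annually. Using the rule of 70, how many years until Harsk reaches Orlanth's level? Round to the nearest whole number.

What matters is the difference: 2.4 pp.
Rule of 70 on the gap: the ratio halves every 70/2.4 ≈ 29.17 years.
A 10.1 times gap takes log₂(10.1) ≈ 3.34 halvings to close: 3.34 × 29.17 ≈ 97 years.

about 97 years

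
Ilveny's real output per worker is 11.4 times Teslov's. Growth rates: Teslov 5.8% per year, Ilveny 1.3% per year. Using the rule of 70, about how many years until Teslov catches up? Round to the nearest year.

approximately 55 years

The growth-rate gap is 5.8% − 1.3% = 4.5 percentage points.
So the ratio between them halves every 70/4.5 ≈ 15.56 years.
An 11.4 times gap takes log₂(11.4) ≈ 3.51 halvings to close: 3.51 × 15.56 ≈ 55 years.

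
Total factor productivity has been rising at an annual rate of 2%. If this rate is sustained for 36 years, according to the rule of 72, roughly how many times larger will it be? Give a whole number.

approximately 2 times

At 2% one doubling takes ≈ 36.00 years; 36 years is 1 of them, so ×2.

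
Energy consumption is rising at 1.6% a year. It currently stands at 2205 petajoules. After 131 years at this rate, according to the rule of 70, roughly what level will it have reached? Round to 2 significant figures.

about 18000 petajoules

It doubles every 70/1.6 ≈ 43.75 years, so 131 years is 2.99 doublings.
2^2.99 ≈ 7.94; 2205 × 7.94 ≈ 18000 petajoules.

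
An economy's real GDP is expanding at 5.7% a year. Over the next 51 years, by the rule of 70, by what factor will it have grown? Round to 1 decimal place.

Doubling time ≈ 70/5.7 = 12.28 years.
51 years / 12.28 ≈ 4.15 doublings → factor 2^4.15 ≈ 17.8.

approximately 17.8 times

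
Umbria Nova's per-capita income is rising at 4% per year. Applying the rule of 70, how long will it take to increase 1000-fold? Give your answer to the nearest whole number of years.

One doubling takes 70/4 = 17.50 years.
1000× is log₂ 1000 ≈ 9.97 doublings, so ≈ 9.97 × 17.50 = 174 years.

about 174 years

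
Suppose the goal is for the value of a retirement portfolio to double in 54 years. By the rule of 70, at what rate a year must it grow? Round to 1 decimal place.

70 / 54 ≈ 1.30, so about 1.3% a year.

around 1.3% a year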